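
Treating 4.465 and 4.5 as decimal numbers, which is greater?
4.5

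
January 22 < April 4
True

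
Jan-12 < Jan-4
False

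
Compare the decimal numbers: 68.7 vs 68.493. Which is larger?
68.7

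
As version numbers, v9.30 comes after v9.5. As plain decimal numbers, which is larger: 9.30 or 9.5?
9.5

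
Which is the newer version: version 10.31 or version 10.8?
version 10.31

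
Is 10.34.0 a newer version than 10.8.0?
Yes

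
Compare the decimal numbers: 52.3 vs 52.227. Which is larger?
52.3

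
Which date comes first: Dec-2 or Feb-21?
Feb-21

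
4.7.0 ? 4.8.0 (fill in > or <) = <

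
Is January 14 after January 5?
Yes. Day 14 comes after day 5 in January — this is a date comparison, not a decimal one (the decimal 1.14 would be smaller than 1.5).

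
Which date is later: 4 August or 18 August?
18 August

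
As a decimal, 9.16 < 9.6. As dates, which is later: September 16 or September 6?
September 16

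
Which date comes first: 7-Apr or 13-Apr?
7-Apr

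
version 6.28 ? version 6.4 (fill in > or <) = >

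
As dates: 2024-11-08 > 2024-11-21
False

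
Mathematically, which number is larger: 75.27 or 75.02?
75.27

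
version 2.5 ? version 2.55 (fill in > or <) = <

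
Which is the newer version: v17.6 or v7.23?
v17.6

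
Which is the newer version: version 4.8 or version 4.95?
version 4.95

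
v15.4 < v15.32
True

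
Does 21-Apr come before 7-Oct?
Yes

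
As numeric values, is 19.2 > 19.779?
False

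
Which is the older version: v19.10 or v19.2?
v19.2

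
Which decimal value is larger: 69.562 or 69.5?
69.562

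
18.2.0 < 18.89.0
True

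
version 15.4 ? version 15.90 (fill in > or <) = <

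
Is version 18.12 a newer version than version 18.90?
No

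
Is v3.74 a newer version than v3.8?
Yes. Version numbers are compared segment by segment as integers, not as decimals: minor version 74 > 8, so v3.74 > v3.8 (even though the decimal 3.74 < 3.8).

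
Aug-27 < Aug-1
False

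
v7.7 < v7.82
True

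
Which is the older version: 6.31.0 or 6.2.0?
6.2.0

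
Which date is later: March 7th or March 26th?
March 26th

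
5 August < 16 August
True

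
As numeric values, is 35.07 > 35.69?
False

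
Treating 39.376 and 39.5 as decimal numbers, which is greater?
39.5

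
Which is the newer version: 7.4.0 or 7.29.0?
7.29.0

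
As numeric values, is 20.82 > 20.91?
False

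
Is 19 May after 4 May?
Yes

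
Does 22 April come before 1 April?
No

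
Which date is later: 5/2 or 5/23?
5/23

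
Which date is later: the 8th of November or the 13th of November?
the 13th of November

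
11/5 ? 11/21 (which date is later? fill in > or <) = <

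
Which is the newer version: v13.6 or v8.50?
v13.6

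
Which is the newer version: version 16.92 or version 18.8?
version 18.8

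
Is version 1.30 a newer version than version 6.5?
No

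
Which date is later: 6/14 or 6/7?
6/14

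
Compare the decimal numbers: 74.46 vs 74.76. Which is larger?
74.76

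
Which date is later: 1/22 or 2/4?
2/4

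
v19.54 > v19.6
True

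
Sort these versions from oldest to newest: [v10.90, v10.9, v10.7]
[v10.7, v10.9, v10.90]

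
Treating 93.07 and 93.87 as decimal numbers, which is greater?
93.87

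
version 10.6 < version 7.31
False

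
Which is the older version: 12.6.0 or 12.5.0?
12.5.0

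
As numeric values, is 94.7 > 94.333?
True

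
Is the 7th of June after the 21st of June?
No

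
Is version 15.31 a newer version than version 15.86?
No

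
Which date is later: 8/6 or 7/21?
8/6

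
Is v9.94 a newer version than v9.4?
Yes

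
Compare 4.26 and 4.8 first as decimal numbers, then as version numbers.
As decimals: 4.26 < 4.8. As versions: v4.26 > v4.8 (minor version 26 > 8).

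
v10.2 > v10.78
False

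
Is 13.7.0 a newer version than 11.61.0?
Yes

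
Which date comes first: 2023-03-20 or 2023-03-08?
2023-03-08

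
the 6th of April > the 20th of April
False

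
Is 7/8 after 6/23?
Yes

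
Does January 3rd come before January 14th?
Yes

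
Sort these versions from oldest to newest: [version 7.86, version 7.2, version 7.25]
[version 7.2, version 7.25, version 7.86]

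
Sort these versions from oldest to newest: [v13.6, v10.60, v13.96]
[v10.60, v13.6, v13.96]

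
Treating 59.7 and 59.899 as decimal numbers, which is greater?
59.899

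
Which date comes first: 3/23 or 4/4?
3/23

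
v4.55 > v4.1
True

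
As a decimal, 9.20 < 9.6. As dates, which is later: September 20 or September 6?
September 20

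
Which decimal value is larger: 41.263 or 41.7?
41.7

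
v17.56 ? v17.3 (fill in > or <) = >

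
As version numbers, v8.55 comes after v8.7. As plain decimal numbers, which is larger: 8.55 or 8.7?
8.7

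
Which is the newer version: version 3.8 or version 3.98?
version 3.98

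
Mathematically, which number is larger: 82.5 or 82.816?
82.816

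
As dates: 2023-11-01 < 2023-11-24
True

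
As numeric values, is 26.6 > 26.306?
True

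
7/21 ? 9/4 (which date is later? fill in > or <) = <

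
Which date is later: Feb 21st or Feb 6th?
Feb 21st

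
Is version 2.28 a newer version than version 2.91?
No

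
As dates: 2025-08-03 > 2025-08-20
False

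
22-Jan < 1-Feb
True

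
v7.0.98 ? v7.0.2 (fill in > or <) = >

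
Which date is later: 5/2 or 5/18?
5/18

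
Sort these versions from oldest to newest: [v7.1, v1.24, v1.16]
[v1.16, v1.24, v7.1]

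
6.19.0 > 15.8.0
False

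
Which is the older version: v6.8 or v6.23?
v6.8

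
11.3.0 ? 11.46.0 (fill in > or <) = <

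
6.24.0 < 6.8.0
False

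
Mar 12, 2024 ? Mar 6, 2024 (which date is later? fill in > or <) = >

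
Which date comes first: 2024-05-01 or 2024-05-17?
2024-05-01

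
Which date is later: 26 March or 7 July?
7 July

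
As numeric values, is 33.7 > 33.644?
True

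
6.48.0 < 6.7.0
False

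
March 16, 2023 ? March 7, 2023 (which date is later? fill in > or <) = >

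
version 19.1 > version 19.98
False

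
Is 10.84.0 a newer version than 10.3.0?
Yes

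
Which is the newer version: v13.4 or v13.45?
v13.45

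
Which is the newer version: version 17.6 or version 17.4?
version 17.6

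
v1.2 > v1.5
False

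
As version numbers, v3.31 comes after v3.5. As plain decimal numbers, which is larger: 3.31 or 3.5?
3.5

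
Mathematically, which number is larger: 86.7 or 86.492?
86.7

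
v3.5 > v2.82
True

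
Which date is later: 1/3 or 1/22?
1/22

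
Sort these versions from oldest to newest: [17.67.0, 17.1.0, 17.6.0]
[17.1.0, 17.6.0, 17.67.0]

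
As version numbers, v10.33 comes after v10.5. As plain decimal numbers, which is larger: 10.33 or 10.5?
10.5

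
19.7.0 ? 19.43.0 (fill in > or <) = <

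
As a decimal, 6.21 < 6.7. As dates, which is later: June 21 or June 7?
June 21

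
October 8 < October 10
True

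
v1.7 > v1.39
False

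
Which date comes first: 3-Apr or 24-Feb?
24-Feb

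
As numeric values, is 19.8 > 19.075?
True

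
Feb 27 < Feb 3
False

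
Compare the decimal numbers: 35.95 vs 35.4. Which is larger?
35.95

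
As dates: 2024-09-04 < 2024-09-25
True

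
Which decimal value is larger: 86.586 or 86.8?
86.8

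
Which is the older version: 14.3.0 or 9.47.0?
9.47.0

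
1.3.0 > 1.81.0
False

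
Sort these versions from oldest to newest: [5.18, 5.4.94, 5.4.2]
[5.4.2, 5.4.94, 5.18]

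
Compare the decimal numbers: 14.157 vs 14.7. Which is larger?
14.7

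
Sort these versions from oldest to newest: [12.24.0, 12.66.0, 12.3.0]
[12.3.0, 12.24.0, 12.66.0]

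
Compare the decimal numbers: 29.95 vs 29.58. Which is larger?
29.95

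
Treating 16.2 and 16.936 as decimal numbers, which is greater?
16.936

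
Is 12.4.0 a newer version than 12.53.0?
No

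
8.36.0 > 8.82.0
False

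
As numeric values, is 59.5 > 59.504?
False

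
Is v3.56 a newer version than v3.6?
Yes. Version numbers are compared segment by segment as integers, not as decimals: minor version 56 > 6, so v3.56 > v3.6 (even though the decimal 3.56 < 3.6).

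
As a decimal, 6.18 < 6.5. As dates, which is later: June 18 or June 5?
June 18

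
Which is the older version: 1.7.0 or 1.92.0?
1.7.0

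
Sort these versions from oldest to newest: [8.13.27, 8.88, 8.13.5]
[8.13.5, 8.13.27, 8.88]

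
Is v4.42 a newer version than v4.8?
Yes. Version numbers are compared segment by segment as integers, not as decimals: minor version 42 > 8, so v4.42 > v4.8 (even though the decimal 4.42 < 4.8).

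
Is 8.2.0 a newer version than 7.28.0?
Yes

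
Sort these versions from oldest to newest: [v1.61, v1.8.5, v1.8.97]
[v1.8.5, v1.8.97, v1.61]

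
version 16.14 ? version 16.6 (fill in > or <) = >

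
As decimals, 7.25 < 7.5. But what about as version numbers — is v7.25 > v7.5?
True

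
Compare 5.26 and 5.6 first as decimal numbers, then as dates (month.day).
As decimals: 5.26 < 5.6. As dates: 5/26 is later than 5/6 (day 26 > day 6).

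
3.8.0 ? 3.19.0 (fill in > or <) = <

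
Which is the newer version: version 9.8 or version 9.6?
version 9.8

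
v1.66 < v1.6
False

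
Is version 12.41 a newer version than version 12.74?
No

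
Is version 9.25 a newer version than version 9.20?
Yes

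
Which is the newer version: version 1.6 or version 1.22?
version 1.22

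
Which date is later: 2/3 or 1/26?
2/3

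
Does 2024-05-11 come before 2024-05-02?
No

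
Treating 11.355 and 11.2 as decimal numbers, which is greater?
11.355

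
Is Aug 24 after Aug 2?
Yes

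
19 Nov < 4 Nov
False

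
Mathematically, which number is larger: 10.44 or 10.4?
10.44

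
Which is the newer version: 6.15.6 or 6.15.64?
6.15.64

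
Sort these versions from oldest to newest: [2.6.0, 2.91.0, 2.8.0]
[2.6.0, 2.8.0, 2.91.0]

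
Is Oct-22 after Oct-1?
Yes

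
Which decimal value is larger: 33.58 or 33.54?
33.58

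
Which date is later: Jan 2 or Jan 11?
Jan 11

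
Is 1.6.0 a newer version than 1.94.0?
No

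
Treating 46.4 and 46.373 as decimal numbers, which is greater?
46.4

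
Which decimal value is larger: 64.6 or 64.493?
64.6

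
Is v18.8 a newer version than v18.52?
No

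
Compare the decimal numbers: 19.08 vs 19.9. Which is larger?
19.9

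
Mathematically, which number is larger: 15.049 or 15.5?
15.5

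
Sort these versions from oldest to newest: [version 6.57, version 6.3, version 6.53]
[version 6.3, version 6.53, version 6.57]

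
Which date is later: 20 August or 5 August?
20 August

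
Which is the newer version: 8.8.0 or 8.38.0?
8.38.0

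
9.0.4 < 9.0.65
True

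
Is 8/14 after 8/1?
Yes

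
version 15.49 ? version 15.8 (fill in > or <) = >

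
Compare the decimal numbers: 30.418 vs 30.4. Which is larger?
30.418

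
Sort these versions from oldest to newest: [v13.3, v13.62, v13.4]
[v13.3, v13.4, v13.62]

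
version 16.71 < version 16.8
False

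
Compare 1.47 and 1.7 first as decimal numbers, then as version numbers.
As decimals: 1.47 < 1.7. As versions: v1.47 > v1.7 (minor version 47 > 7).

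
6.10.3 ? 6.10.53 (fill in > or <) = <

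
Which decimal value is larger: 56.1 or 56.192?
56.192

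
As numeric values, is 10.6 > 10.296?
True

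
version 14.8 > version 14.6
True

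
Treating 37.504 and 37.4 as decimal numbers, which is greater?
37.504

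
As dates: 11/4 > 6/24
True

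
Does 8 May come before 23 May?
Yes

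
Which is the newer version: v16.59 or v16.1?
v16.59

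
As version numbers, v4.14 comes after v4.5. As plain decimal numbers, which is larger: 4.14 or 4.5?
4.5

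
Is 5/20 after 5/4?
Yes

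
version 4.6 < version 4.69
True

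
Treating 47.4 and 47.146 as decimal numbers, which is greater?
47.4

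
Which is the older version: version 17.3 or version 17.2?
version 17.2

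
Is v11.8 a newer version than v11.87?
No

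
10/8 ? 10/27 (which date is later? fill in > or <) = <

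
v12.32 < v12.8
False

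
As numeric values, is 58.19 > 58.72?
False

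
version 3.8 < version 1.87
False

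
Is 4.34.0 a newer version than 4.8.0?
Yes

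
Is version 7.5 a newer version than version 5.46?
Yes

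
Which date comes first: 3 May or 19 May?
3 May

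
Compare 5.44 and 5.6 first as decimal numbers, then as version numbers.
As decimals: 5.44 < 5.6. As versions: v5.44 > v5.6 (minor version 44 > 6).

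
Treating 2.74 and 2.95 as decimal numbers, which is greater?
2.95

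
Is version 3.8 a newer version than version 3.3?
Yes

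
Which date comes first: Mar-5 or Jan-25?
Jan-25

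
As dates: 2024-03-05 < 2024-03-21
True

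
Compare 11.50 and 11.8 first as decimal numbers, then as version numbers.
As decimals: 11.50 < 11.8. As versions: v11.50 > v11.8 (minor version 50 > 8).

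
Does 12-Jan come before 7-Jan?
No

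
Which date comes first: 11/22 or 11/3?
11/3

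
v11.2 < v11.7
True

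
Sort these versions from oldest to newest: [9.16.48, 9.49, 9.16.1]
[9.16.1, 9.16.48, 9.49]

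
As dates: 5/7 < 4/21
False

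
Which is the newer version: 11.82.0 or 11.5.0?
11.82.0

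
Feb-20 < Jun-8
True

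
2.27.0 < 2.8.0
False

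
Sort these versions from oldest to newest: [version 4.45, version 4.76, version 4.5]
[version 4.5, version 4.45, version 4.76]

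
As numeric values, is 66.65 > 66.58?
True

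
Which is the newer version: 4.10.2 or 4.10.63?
4.10.63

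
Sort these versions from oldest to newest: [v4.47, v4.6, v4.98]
[v4.6, v4.47, v4.98]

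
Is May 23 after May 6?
Yes. Day 23 comes after day 6 in May — this is a date comparison, not a decimal one (the decimal 5.23 would be smaller than 5.6).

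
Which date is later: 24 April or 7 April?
24 April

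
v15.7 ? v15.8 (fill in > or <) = <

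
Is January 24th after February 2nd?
No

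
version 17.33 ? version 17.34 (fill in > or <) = <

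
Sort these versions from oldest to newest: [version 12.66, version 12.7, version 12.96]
[version 12.7, version 12.66, version 12.96]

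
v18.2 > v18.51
False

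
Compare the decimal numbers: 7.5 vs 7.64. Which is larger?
7.64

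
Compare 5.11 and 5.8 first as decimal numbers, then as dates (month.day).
As decimals: 5.11 < 5.8. As dates: 5/11 is later than 5/8 (day 11 > day 8).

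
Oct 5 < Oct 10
True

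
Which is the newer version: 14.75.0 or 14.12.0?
14.75.0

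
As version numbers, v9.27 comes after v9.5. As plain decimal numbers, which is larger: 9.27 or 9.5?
9.5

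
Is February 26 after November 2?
No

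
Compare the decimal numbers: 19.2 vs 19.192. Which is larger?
19.2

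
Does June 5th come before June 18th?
Yes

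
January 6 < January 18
True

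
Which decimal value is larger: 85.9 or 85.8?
85.9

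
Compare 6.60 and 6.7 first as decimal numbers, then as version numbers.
As decimals: 6.60 < 6.7. As versions: v6.60 > v6.7 (minor version 60 > 7).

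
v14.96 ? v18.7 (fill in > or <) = <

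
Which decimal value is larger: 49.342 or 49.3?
49.342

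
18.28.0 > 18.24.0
True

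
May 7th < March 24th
False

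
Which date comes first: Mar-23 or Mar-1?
Mar-1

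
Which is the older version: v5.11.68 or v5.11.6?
v5.11.6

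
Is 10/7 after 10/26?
No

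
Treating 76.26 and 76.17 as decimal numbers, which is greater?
76.26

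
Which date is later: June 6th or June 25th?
June 25th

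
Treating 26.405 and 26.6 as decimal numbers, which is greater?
26.6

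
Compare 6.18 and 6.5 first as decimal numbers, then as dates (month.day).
As decimals: 6.18 < 6.5. As dates: 6/18 is later than 6/5 (day 18 > day 5).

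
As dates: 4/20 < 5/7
True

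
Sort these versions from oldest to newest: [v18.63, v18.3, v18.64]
[v18.3, v18.63, v18.64]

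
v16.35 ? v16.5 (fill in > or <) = >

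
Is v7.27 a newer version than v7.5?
Yes. Version numbers are compared segment by segment as integers, not as decimals: minor version 27 > 5, so v7.27 > v7.5 (even though the decimal 7.27 < 7.5).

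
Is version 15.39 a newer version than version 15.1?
Yes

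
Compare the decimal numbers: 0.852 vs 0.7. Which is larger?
0.852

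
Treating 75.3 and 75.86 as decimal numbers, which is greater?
75.86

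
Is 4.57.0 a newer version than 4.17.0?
Yes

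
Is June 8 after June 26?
No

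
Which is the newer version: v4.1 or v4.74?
v4.74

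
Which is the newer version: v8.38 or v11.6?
v11.6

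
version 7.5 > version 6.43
True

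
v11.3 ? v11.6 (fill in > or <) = <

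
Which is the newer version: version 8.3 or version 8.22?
version 8.22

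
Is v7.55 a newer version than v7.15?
Yes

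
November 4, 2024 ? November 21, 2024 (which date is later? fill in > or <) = <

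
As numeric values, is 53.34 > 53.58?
False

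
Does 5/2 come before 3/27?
No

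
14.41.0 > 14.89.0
False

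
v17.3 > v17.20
False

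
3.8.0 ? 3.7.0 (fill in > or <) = >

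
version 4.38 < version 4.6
False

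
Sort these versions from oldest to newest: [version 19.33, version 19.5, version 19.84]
[version 19.5, version 19.33, version 19.84]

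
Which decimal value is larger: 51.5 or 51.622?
51.622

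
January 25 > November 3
False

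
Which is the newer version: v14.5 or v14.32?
v14.32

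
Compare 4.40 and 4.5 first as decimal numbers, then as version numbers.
As decimals: 4.40 < 4.5. As versions: v4.40 > v4.5 (minor version 40 > 5).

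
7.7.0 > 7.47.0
False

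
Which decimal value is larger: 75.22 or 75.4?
75.4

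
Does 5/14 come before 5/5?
No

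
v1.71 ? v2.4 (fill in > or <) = <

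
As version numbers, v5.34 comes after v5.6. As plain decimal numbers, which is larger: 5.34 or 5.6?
5.6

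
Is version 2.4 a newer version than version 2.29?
No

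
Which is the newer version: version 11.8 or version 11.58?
version 11.58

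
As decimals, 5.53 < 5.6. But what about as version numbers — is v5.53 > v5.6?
True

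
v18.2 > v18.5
False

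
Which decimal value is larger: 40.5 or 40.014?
40.5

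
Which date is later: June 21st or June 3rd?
June 21st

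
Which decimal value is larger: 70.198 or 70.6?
70.6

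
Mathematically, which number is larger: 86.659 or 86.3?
86.659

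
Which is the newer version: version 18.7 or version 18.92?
version 18.92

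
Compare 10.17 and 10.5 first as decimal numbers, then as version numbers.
As decimals: 10.17 < 10.5. As versions: v10.17 > v10.5 (minor version 17 > 5).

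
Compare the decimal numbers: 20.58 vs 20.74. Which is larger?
20.74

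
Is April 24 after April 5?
Yes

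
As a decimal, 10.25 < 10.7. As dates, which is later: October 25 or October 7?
October 25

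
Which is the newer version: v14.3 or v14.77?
v14.77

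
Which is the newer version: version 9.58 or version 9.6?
version 9.58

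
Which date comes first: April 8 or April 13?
April 8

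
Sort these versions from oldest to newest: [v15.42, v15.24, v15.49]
[v15.24, v15.42, v15.49]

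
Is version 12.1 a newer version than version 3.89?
Yes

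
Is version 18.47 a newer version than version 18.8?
Yes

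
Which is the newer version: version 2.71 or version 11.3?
version 11.3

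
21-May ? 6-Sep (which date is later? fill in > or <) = <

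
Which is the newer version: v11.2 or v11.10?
v11.10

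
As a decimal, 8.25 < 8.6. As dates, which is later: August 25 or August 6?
August 25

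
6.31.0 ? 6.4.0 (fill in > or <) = >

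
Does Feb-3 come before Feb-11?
Yes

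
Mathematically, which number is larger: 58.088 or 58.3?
58.3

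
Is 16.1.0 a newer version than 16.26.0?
No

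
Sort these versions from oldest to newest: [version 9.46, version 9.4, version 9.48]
[version 9.4, version 9.46, version 9.48]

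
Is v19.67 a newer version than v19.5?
Yes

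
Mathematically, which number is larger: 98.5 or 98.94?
98.94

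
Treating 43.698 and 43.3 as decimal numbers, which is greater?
43.698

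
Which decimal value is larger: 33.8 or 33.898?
33.898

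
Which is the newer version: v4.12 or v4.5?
v4.12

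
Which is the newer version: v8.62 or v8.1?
v8.62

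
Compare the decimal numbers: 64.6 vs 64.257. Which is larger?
64.6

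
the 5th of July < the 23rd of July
True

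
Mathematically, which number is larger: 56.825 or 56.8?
56.825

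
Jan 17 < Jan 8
False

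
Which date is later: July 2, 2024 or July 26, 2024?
July 26, 2024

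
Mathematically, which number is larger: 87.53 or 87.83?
87.83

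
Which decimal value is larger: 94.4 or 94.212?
94.4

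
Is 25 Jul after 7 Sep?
No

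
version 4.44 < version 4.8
False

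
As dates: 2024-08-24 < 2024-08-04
False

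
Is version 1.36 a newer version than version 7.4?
No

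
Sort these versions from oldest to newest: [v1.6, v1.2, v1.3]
[v1.2, v1.3, v1.6]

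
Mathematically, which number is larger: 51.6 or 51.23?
51.6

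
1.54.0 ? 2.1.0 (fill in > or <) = <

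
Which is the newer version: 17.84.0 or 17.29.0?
17.84.0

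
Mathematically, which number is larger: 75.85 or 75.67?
75.85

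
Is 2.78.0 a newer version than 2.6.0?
Yes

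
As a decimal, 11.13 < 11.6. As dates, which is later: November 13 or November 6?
November 13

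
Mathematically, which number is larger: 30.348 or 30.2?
30.348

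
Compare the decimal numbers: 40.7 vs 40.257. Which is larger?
40.7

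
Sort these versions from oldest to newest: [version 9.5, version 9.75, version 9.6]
[version 9.5, version 9.6, version 9.75]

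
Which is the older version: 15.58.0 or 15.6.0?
15.6.0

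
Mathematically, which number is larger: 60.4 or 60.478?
60.478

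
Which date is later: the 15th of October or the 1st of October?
the 15th of October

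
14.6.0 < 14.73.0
True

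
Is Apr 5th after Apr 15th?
No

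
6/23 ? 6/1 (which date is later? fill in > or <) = >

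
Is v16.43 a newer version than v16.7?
Yes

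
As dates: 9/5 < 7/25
False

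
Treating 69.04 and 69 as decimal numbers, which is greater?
69.04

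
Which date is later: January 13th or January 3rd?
January 13th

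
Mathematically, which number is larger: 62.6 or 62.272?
62.6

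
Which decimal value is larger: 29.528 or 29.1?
29.528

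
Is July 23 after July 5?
Yes. Day 23 comes after day 5 in July — this is a date comparison, not a decimal one (the decimal 7.23 would be smaller than 7.5).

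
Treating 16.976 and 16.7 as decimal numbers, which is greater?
16.976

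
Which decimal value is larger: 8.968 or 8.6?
8.968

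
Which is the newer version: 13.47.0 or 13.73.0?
13.73.0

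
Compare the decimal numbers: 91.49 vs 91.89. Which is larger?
91.89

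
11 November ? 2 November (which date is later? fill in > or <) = >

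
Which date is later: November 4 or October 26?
November 4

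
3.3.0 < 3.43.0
True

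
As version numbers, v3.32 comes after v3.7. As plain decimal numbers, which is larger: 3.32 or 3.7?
3.7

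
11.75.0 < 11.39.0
False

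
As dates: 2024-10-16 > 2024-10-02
True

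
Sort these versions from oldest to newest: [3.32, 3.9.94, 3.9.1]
[3.9.1, 3.9.94, 3.32]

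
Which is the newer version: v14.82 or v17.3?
v17.3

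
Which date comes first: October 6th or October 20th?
October 6th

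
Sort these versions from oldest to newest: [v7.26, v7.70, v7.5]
[v7.5, v7.26, v7.70]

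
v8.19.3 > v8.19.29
False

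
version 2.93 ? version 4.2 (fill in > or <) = <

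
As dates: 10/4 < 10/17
True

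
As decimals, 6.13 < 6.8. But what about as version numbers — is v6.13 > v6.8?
True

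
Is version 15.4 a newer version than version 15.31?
No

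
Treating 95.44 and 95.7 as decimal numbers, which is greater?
95.7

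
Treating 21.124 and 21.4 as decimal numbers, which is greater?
21.4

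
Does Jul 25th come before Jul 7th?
No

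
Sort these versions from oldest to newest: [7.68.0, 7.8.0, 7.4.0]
[7.4.0, 7.8.0, 7.68.0]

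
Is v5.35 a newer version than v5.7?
Yes. Version numbers are compared segment by segment as integers, not as decimals: minor version 35 > 7, so v5.35 > v5.7 (even though the decimal 5.35 < 5.7).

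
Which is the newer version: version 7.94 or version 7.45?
version 7.94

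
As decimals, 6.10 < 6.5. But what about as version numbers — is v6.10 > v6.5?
True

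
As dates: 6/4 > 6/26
False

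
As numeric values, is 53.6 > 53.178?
True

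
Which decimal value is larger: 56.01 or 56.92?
56.92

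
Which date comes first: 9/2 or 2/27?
2/27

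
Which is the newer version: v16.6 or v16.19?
v16.19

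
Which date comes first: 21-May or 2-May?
2-May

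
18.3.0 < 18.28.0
True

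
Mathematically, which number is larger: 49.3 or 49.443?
49.443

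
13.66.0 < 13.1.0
False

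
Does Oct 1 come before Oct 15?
Yes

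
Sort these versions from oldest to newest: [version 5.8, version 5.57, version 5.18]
[version 5.8, version 5.18, version 5.57]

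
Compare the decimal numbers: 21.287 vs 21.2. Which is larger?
21.287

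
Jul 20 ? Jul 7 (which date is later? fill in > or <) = >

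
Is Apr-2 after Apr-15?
No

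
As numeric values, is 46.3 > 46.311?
False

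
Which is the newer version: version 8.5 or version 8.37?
version 8.37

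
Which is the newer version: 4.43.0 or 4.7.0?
4.43.0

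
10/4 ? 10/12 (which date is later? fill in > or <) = <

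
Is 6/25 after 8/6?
No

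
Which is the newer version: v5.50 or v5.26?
v5.50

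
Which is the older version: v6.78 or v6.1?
v6.1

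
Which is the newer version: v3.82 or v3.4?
v3.82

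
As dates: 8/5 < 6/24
False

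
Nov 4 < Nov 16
True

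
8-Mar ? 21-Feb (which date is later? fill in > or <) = >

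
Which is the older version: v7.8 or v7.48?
v7.8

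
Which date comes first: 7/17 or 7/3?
7/3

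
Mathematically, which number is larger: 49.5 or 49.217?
49.5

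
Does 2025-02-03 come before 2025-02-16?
Yes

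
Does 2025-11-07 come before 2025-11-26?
Yes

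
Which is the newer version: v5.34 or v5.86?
v5.86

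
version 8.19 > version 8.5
True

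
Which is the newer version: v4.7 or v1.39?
v4.7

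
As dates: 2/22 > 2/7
True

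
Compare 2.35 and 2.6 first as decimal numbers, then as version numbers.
As decimals: 2.35 < 2.6. As versions: v2.35 > v2.6 (minor version 35 > 6).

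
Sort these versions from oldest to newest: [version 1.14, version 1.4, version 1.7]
[version 1.4, version 1.7, version 1.14]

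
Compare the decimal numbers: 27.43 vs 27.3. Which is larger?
27.43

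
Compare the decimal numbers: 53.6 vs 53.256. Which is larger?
53.6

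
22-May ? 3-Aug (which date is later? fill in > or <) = <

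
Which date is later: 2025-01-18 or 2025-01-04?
2025-01-18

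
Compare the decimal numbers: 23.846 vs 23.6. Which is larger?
23.846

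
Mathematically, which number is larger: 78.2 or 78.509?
78.509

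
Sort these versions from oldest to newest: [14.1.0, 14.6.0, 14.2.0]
[14.1.0, 14.2.0, 14.6.0]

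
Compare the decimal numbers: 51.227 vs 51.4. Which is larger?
51.4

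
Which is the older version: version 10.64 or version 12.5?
version 10.64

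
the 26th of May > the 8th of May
True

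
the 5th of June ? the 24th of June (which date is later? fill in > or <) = <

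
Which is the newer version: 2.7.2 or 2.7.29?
2.7.29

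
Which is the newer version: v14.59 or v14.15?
v14.59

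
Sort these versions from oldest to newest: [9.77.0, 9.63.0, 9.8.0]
[9.8.0, 9.63.0, 9.77.0]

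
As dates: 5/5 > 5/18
False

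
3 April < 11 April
True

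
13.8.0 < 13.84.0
True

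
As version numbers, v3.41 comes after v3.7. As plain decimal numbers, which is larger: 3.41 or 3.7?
3.7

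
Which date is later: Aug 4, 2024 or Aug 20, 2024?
Aug 20, 2024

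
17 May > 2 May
True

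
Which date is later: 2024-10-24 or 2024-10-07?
2024-10-24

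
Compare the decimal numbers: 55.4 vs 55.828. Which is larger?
55.828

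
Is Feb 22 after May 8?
No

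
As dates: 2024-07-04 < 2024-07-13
True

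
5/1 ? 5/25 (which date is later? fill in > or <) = <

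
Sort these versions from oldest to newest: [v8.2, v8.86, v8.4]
[v8.2, v8.4, v8.86]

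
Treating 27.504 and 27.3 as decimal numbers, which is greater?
27.504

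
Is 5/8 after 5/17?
No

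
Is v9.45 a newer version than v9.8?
Yes. Version numbers are compared segment by segment as integers, not as decimals: minor version 45 > 8, so v9.45 > v9.8 (even though the decimal 9.45 < 9.8).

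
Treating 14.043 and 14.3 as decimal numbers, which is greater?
14.3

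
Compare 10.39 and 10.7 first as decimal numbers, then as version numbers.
As decimals: 10.39 < 10.7. As versions: v10.39 > v10.7 (minor version 39 > 7).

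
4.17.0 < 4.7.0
False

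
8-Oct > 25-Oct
False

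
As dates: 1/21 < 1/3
False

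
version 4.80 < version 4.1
False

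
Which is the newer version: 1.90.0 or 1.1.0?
1.90.0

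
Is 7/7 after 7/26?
No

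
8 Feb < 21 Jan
False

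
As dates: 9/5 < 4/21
False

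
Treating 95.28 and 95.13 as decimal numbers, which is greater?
95.28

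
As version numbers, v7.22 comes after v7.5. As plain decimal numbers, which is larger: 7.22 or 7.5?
7.5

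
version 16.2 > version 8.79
True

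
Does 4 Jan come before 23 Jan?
Yes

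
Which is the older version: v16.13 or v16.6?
v16.6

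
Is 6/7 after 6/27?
No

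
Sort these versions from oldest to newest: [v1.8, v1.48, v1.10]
[v1.8, v1.10, v1.48]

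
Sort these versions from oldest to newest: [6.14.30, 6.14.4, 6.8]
[6.8, 6.14.4, 6.14.30]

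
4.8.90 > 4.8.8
True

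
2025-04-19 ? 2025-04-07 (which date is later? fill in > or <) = >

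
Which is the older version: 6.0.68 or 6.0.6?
6.0.6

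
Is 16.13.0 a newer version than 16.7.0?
Yes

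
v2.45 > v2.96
False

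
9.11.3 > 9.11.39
False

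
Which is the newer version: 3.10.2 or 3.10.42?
3.10.42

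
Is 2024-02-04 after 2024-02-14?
No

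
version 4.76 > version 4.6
True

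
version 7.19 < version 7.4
False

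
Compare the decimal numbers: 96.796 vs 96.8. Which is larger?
96.8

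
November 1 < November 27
True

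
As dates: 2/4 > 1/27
True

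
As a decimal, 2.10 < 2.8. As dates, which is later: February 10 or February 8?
February 10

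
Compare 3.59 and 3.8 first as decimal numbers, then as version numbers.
As decimals: 3.59 < 3.8. As versions: v3.59 > v3.8 (minor version 59 > 8).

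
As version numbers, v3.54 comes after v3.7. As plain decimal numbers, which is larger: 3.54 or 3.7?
3.7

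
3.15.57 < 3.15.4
False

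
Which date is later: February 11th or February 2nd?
February 11th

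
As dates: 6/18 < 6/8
False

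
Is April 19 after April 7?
Yes. Day 19 comes after day 7 in April — this is a date comparison, not a decimal one (the decimal 4.19 would be smaller than 4.7).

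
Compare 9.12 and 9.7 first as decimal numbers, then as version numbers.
As decimals: 9.12 < 9.7. As versions: v9.12 > v9.7 (minor version 12 > 7).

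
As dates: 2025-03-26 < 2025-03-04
False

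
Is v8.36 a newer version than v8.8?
Yes. Version numbers are compared segment by segment as integers, not as decimals: minor version 36 > 8, so v8.36 > v8.8 (even though the decimal 8.36 < 8.8).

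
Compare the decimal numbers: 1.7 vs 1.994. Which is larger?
1.994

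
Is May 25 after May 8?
Yes. Day 25 comes after day 8 in May — this is a date comparison, not a decimal one (the decimal 5.25 would be smaller than 5.8).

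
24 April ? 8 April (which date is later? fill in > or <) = >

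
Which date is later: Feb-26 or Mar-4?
Mar-4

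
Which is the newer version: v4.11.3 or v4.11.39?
v4.11.39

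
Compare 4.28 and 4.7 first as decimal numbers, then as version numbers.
As decimals: 4.28 < 4.7. As versions: v4.28 > v4.7 (minor version 28 > 7).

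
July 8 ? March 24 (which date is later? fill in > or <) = >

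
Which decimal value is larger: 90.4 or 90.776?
90.776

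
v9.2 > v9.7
False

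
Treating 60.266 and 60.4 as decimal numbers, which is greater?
60.4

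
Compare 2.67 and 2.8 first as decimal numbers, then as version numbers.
As decimals: 2.67 < 2.8. As versions: v2.67 > v2.8 (minor version 67 > 8).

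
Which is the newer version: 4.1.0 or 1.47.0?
4.1.0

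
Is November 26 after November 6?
Yes. Day 26 comes after day 6 in November — this is a date comparison, not a decimal one (the decimal 11.26 would be smaller than 11.6).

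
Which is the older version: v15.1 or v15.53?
v15.1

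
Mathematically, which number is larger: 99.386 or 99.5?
99.5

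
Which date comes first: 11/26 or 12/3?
11/26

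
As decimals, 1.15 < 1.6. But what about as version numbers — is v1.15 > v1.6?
True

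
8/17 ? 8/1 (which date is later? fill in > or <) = >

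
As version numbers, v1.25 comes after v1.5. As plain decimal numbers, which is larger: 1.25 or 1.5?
1.5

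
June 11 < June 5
False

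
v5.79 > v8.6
False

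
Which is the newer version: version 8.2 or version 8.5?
version 8.5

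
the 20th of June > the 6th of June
True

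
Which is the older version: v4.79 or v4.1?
v4.1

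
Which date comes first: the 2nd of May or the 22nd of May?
the 2nd of May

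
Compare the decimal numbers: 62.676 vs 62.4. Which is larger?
62.676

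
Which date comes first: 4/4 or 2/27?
2/27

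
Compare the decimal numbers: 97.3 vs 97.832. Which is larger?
97.832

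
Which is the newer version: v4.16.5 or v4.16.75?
v4.16.75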